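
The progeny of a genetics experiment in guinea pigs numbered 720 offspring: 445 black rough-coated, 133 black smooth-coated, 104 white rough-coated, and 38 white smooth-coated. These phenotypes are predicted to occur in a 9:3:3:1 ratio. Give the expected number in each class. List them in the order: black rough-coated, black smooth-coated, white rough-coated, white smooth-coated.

The 9:3:3:1 ratio has 16 parts, so with N = 720 the expected counts are:
  black rough-coated: 720 × 9/16 = 405
  black smooth-coated: 720 × 3/16 = 135
  white rough-coated: 720 × 3/16 = 135
  white smooth-coated: 720 × 1/16 = 45

405, 135, 135, 45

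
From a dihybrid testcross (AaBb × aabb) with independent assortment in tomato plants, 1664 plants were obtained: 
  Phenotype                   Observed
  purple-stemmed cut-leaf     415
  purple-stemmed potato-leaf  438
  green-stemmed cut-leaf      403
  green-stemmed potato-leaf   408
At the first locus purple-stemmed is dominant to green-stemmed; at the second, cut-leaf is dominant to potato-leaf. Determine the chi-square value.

1.726

A dihybrid testcross with independent assortment gives a 1:1:1:1 ratio.
The 1:1:1:1 ratio has 4 parts, so with N = 1664 the expected counts are:
  purple-stemmed cut-leaf: 1664 × 1/4 = 416
  purple-stemmed potato-leaf: 1664 × 1/4 = 416
  green-stemmed cut-leaf: 1664 × 1/4 = 416
  green-stemmed potato-leaf: 1664 × 1/4 = 416
χ² = Σ (O − E)² / E
  purple-stemmed cut-leaf: (415 − 416)² / 416 = 0.0024
  purple-stemmed potato-leaf: (438 − 416)² / 416 = 1.1635
  green-stemmed cut-leaf: (403 − 416)² / 416 = 0.4062
  green-stemmed potato-leaf: (408 − 416)² / 416 = 0.1538
χ² = 0.0024 + 1.1635 + 0.4062 + 0.1538 = 1.7259 ≈ 1.726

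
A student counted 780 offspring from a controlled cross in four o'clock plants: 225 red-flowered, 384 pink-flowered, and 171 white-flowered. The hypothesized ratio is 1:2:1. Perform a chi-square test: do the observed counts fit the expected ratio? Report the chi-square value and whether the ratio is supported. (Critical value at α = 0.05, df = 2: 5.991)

7.662; not consistent

Expected counts for N = 780 under a 1:2:1 ratio (total parts = 4):
  red-flowered: 780 × 1/4 = 195
  pink-flowered: 780 × 2/4 = 390
  white-flowered: 780 × 1/4 = 195
χ² = Σ (O − E)² / E
  red-flowered: (225 − 195)² / 195 = 4.6154
  pink-flowered: (384 − 390)² / 390 = 0.0923
  white-flowered: (171 − 195)² / 195 = 2.9538
χ² = 4.6154 + 0.0923 + 2.9538 = 7.6615 ≈ 7.662
Degrees of freedom = 3 − 1 = 2; critical value at α = 0.05 is 5.991.
Since 7.662 > 5.991, we reject the null hypothesis — the data do not fit the 1:2:1 ratio.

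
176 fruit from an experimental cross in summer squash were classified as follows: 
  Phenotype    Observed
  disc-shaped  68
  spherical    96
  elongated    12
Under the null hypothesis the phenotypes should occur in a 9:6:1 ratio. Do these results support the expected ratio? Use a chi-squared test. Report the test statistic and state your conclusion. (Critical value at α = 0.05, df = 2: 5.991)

23.434; not consistent

Under the 9:6:1 hypothesis (Σ ratio = 16, N = 176):
  disc-shaped: 176 × 9/16 = 99
  spherical: 176 × 6/16 = 66
  elongated: 176 × 1/16 = 11
χ² = Σ (O − E)² / E
  disc-shaped: (68 − 99)² / 99 = 9.7071
  spherical: (96 − 66)² / 66 = 13.6364
  elongated: (12 − 11)² / 11 = 0.0909
χ² = 9.7071 + 13.6364 + 0.0909 = 23.4344 ≈ 23.434
Degrees of freedom = 3 − 1 = 2; critical value at α = 0.05 is 5.991.
Since 23.434 > 5.991, we reject the null hypothesis — the data do not fit the 9:6:1 ratio.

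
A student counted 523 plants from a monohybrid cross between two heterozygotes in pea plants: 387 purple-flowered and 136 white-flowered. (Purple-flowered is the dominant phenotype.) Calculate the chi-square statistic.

0.281

For a monohybrid cross between heterozygotes with complete dominance, the expected phenotypic ratio is 3:1.
Expected counts for N = 523 under a 3:1 ratio (total parts = 4):
  purple-flowered: 523 × 3/4 = 392.25
  white-flowered: 523 × 1/4 = 130.75
χ² = Σ (O − E)² / E
  purple-flowered: (387 − 392.25)² / 392.25 = 0.0703
  white-flowered: (136 − 130.75)² / 130.75 = 0.2108
χ² = 0.0703 + 0.2108 = 0.2811 ≈ 0.281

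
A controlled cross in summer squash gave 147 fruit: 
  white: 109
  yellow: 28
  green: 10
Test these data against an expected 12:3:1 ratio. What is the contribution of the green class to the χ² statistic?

0.072

Total ratio parts = 16. Expected numbers out of 147:
  white: 147 × 12/16 = 110.25
  yellow: 147 × 3/16 = 27.5625
  green: 147 × 1/16 = 9.1875
Contribution of green: (10 − 9.1875)² / 9.1875 = 0.0719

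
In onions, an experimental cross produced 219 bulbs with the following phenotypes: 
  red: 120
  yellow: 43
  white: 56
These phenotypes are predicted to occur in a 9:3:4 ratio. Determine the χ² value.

Under the 9:3:4 hypothesis (Σ ratio = 16, N = 219):
  red: 219 × 9/16 = 123.1875
  yellow: 219 × 3/16 = 41.0625
  white: 219 × 4/16 = 54.75
χ² = Σ (O − E)² / E
  red: (120 − 123.1875)² / 123.1875 = 0.0825
  yellow: (43 − 41.0625)² / 41.0625 = 0.0914
  white: (56 − 54.75)² / 54.75 = 0.0285
χ² = 0.0825 + 0.0914 + 0.0285 = 0.2024 ≈ 0.202

0.202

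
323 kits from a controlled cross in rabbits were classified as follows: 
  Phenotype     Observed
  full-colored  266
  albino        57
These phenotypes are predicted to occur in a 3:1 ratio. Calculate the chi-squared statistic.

The 3:1 ratio has 4 parts, so with N = 323 the expected counts are:
  full-colored: 323 × 3/4 = 242.25
  albino: 323 × 1/4 = 80.75
χ² = Σ (O − E)² / E
  full-colored: (266 − 242.25)² / 242.25 = 2.3284
  albino: (57 − 80.75)² / 80.75 = 6.9853
χ² = 2.3284 + 6.9853 = 9.3137 ≈ 9.314

9.314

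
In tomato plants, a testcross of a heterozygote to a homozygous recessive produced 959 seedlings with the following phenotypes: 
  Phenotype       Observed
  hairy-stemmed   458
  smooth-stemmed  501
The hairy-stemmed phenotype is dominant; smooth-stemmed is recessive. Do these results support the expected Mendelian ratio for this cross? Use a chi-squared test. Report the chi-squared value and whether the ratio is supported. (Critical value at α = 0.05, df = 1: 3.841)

A testcross of a heterozygote (Aa × aa) gives a 1:1 phenotypic ratio.
Under the 1:1 hypothesis (Σ ratio = 2, N = 959):
  hairy-stemmed: 959 × 1/2 = 479.5
  smooth-stemmed: 959 × 1/2 = 479.5
χ² = Σ (O − E)² / E
  hairy-stemmed: (458 − 479.5)² / 479.5 = 0.9640
  smooth-stemmed: (501 − 479.5)² / 479.5 = 0.9640
χ² = 0.9640 + 0.9640 = 1.928
Degrees of freedom = 2 − 1 = 1; critical value at α = 0.05 is 3.841.
Since 1.928 < 3.841, we fail to reject the null hypothesis — the data are consistent with the 1:1 ratio.

1.928; consistent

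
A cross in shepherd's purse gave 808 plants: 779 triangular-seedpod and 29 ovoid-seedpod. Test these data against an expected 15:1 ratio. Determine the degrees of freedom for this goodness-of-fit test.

1

A goodness-of-fit test with 2 phenotype classes has df = 2 − 1 = 1.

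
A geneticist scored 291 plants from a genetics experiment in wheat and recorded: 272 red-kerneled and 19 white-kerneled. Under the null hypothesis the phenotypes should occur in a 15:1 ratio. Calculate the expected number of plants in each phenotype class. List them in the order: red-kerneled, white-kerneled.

The 15:1 ratio has 16 parts, so with N = 291 the expected counts are:
  red-kerneled: 291 × 15/16 = 272.8125
  white-kerneled: 291 × 1/16 = 18.1875

272.8125, 18.1875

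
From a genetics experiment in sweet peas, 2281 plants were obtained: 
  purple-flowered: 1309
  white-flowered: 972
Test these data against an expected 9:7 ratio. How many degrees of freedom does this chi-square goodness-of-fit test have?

A goodness-of-fit test with 2 phenotype classes has df = 2 − 1 = 1.

1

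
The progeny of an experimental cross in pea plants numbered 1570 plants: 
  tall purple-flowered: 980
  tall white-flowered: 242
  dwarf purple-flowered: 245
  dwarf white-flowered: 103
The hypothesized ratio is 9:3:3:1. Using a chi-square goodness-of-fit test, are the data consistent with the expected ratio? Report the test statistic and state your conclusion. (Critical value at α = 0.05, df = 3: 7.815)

28.469; not consistent

Expected counts for N = 1570 under a 9:3:3:1 ratio (total parts = 16):
  tall purple-flowered: 1570 × 9/16 = 883.125
  tall white-flowered: 1570 × 3/16 = 294.375
  dwarf purple-flowered: 1570 × 3/16 = 294.375
  dwarf white-flowered: 1570 × 1/16 = 98.125
χ² = Σ (O − E)² / E
  tall purple-flowered: (980 − 883.125)² / 883.125 = 10.6268
  tall white-flowered: (242 − 294.375)² / 294.375 = 9.3185
  dwarf purple-flowered: (245 − 294.375)² / 294.375 = 8.2816
  dwarf white-flowered: (103 − 98.125)² / 98.125 = 0.2422
χ² = 10.6268 + 9.3185 + 8.2816 + 0.2422 = 28.4691 ≈ 28.469
Degrees of freedom = 4 − 1 = 3; critical value at α = 0.05 is 7.815.
Since 28.469 > 7.815, we reject the null hypothesis — the data do not fit the 9:3:3:1 ratio.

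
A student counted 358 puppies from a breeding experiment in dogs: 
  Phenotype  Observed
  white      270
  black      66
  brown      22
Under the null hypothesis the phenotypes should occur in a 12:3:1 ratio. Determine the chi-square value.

0.034

Expected counts for N = 358 under a 12:3:1 ratio (total parts = 16):
  white: 358 × 12/16 = 268.5
  black: 358 × 3/16 = 67.125
  brown: 358 × 1/16 = 22.375
χ² = Σ (O − E)² / E
  white: (270 − 268.5)² / 268.5 = 0.0084
  black: (66 − 67.125)² / 67.125 = 0.0189
  brown: (22 − 22.375)² / 22.375 = 0.0063
χ² = 0.0084 + 0.0189 + 0.0063 = 0.0336 ≈ 0.034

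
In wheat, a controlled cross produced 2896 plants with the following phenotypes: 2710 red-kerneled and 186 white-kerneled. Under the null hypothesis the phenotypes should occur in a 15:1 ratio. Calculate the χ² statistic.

Under the 15:1 hypothesis (Σ ratio = 16, N = 2896):
  red-kerneled: 2896 × 15/16 = 2715
  white-kerneled: 2896 × 1/16 = 181
χ² = Σ (O − E)² / E
  red-kerneled: (2710 − 2715)² / 2715 = 0.0092
  white-kerneled: (186 − 181)² / 181 = 0.1381
χ² = 0.0092 + 0.1381 = 0.1473 ≈ 0.147

0.147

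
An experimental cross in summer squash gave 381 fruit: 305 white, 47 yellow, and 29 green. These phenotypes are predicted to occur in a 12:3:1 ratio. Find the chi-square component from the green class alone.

1.130

The 12:3:1 ratio has 16 parts, so with N = 381 the expected counts are:
  white: 381 × 12/16 = 285.75
  yellow: 381 × 3/16 = 71.4375
  green: 381 × 1/16 = 23.8125
Contribution of green: (29 − 23.8125)² / 23.8125 = 1.1301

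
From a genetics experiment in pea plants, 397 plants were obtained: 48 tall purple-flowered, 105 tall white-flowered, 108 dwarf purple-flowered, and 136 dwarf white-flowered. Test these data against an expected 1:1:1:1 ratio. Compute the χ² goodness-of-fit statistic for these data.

41.176

Total ratio parts = 4. Expected numbers out of 397:
  tall purple-flowered: 397 × 1/4 = 99.25
  tall white-flowered: 397 × 1/4 = 99.25
  dwarf purple-flowered: 397 × 1/4 = 99.25
  dwarf white-flowered: 397 × 1/4 = 99.25
χ² = Σ (O − E)² / E
  tall purple-flowered: (48 − 99.25)² / 99.25 = 26.4641
  tall white-flowered: (105 − 99.25)² / 99.25 = 0.3331
  dwarf purple-flowered: (108 − 99.25)² / 99.25 = 0.7714
  dwarf white-flowered: (136 − 99.25)² / 99.25 = 13.6077
χ² = 26.4641 + 0.3331 + 0.7714 + 13.6077 = 41.1763 ≈ 41.176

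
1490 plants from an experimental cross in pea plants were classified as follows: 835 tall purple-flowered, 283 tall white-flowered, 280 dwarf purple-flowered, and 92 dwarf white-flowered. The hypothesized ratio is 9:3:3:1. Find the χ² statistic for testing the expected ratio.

0.074

The 9:3:3:1 ratio has 16 parts, so with N = 1490 the expected counts are:
  tall purple-flowered: 1490 × 9/16 = 838.125
  tall white-flowered: 1490 × 3/16 = 279.375
  dwarf purple-flowered: 1490 × 3/16 = 279.375
  dwarf white-flowered: 1490 × 1/16 = 93.125
χ² = Σ (O − E)² / E
  tall purple-flowered: (835 − 838.125)² / 838.125 = 0.0117
  tall white-flowered: (283 − 279.375)² / 279.375 = 0.0470
  dwarf purple-flowered: (280 − 279.375)² / 279.375 = 0.0014
  dwarf white-flowered: (92 − 93.125)² / 93.125 = 0.0136
χ² = 0.0117 + 0.0470 + 0.0014 + 0.0136 = 0.0737 ≈ 0.074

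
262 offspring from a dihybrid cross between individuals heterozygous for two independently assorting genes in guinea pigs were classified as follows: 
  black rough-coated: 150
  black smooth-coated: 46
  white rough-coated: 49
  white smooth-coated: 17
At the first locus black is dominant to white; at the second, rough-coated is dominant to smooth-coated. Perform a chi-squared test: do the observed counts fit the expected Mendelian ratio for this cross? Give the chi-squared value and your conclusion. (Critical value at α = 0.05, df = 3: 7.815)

A dihybrid F₂ with independent assortment and complete dominance at both loci gives a 9:3:3:1 phenotypic ratio.
Expected counts for N = 262 under a 9:3:3:1 ratio (total parts = 16):
  black rough-coated: 262 × 9/16 = 147.375
  black smooth-coated: 262 × 3/16 = 49.125
  white rough-coated: 262 × 3/16 = 49.125
  white smooth-coated: 262 × 1/16 = 16.375
χ² = Σ (O − E)² / E
  black rough-coated: (150 − 147.375)² / 147.375 = 0.0468
  black smooth-coated: (46 − 49.125)² / 49.125 = 0.1988
  white rough-coated: (49 − 49.125)² / 49.125 = 0.0003
  white smooth-coated: (17 − 16.375)² / 16.375 = 0.0239
χ² = 0.0468 + 0.1988 + 0.0003 + 0.0239 = 0.2698 ≈ 0.270
Degrees of freedom = 4 − 1 = 3; critical value at α = 0.05 is 7.815.
Since 0.270 < 7.815, we fail to reject the null hypothesis — the data are consistent with the 9:3:3:1 ratio.

0.270; consistent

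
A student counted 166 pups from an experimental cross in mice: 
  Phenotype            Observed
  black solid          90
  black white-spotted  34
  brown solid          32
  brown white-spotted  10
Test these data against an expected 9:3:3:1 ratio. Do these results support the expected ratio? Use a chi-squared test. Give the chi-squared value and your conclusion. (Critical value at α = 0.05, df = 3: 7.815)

0.426; consistent

The 9:3:3:1 ratio has 16 parts, so with N = 166 the expected counts are:
  black solid: 166 × 9/16 = 93.375
  black white-spotted: 166 × 3/16 = 31.125
  brown solid: 166 × 3/16 = 31.125
  brown white-spotted: 166 × 1/16 = 10.375
χ² = Σ (O − E)² / E
  black solid: (90 − 93.375)² / 93.375 = 0.1220
  black white-spotted: (34 − 31.125)² / 31.125 = 0.2656
  brown solid: (32 − 31.125)² / 31.125 = 0.0246
  brown white-spotted: (10 − 10.375)² / 10.375 = 0.0136
χ² = 0.1220 + 0.2656 + 0.0246 + 0.0136 = 0.4258 ≈ 0.426
Degrees of freedom = 4 − 1 = 3; critical value at α = 0.05 is 7.815.
Since 0.426 < 7.815, we fail to reject the null hypothesis — the data are consistent with the 9:3:3:1 ratio.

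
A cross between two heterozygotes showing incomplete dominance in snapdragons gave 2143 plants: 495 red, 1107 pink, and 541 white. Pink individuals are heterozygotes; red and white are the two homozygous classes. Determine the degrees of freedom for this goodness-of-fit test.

With incomplete dominance, a heterozygote × heterozygote cross gives a 1:2:1 phenotypic ratio.
A goodness-of-fit test with 3 phenotype classes has df = 3 − 1 = 2.

2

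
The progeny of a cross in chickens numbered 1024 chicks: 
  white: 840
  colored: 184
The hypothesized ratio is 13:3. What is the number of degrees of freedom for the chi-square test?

1

A goodness-of-fit test with 2 phenotype classes has df = 2 − 1 = 1.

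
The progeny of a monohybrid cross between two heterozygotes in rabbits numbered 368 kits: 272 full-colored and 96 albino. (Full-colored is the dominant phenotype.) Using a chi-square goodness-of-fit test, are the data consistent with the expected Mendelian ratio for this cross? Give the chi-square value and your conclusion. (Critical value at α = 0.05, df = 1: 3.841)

For a monohybrid cross between heterozygotes with complete dominance, the expected phenotypic ratio is 3:1.
Expected counts for N = 368 under a 3:1 ratio (total parts = 4):
  full-colored: 368 × 3/4 = 276
  albino: 368 × 1/4 = 92
χ² = Σ (O − E)² / E
  full-colored: (272 − 276)² / 276 = 0.0580
  albino: (96 − 92)² / 92 = 0.1739
χ² = 0.0580 + 0.1739 = 0.2319 ≈ 0.232
Degrees of freedom = 2 − 1 = 1; critical value at α = 0.05 is 3.841.
Since 0.232 < 3.841, we fail to reject the null hypothesis — the data are consistent with the 3:1 ratio.

0.232; consistent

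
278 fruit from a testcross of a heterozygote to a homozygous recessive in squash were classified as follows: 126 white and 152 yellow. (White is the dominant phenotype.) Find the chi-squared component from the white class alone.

1.216

A testcross of a heterozygote (Aa × aa) gives a 1:1 phenotypic ratio.
The 1:1 ratio has 2 parts, so with N = 278 the expected counts are:
  white: 278 × 1/2 = 139
  yellow: 278 × 1/2 = 139
Contribution of white: (126 − 139)² / 139 = 1.2158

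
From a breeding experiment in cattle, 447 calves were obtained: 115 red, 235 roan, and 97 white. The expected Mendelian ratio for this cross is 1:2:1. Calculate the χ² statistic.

Expected counts for N = 447 under a 1:2:1 ratio (total parts = 4):
  red: 447 × 1/4 = 111.75
  roan: 447 × 2/4 = 223.5
  white: 447 × 1/4 = 111.75
χ² = Σ (O − E)² / E
  red: (115 − 111.75)² / 111.75 = 0.0945
  roan: (235 − 223.5)² / 223.5 = 0.5917
  white: (97 − 111.75)² / 111.75 = 1.9469
χ² = 0.0945 + 0.5917 + 1.9469 = 2.6331 ≈ 2.633

2.633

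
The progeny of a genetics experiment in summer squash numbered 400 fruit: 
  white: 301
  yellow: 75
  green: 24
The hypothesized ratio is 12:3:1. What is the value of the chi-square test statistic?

0.043

The 12:3:1 ratio has 16 parts, so with N = 400 the expected counts are:
  white: 400 × 12/16 = 300
  yellow: 400 × 3/16 = 75
  green: 400 × 1/16 = 25
χ² = Σ (O − E)² / E
  white: (301 − 300)² / 300 = 0.0033
  yellow: (75 − 75)² / 75 = 0.0000
  green: (24 − 25)² / 25 = 0.0400
χ² = 0.0033 + 0.0000 + 0.0400 = 0.0433 ≈ 0.043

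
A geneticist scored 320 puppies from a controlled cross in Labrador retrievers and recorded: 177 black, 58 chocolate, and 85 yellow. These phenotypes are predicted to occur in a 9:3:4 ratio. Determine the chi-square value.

Under the 9:3:4 hypothesis (Σ ratio = 16, N = 320):
  black: 320 × 9/16 = 180
  chocolate: 320 × 3/16 = 60
  yellow: 320 × 4/16 = 80
χ² = Σ (O − E)² / E
  black: (177 − 180)² / 180 = 0.0500
  chocolate: (58 − 60)² / 60 = 0.0667
  yellow: (85 − 80)² / 80 = 0.3125
χ² = 0.0500 + 0.0667 + 0.3125 = 0.4292 ≈ 0.429

0.429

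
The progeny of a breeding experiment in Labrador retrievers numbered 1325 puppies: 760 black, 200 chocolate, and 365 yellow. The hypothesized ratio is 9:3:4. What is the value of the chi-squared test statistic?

Under the 9:3:4 hypothesis (Σ ratio = 16, N = 1325):
  black: 1325 × 9/16 = 745.3125
  chocolate: 1325 × 3/16 = 248.4375
  yellow: 1325 × 4/16 = 331.25
χ² = Σ (O − E)² / E
  black: (760 − 745.3125)² / 745.3125 = 0.2894
  chocolate: (200 − 248.4375)² / 248.4375 = 9.4438
  yellow: (365 − 331.25)² / 331.25 = 3.4387
χ² = 0.2894 + 9.4438 + 3.4387 = 13.1719 ≈ 13.172

13.172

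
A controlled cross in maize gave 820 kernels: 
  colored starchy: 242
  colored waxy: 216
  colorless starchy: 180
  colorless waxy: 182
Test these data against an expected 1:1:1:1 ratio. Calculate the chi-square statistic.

The 1:1:1:1 ratio has 4 parts, so with N = 820 the expected counts are:
  colored starchy: 820 × 1/4 = 205
  colored waxy: 820 × 1/4 = 205
  colorless starchy: 820 × 1/4 = 205
  colorless waxy: 820 × 1/4 = 205
χ² = Σ (O − E)² / E
  colored starchy: (242 − 205)² / 205 = 6.6780
  colored waxy: (216 − 205)² / 205 = 0.5902
  colorless starchy: (180 − 205)² / 205 = 3.0488
  colorless waxy: (182 − 205)² / 205 = 2.5805
χ² = 6.6780 + 0.5902 + 3.0488 + 2.5805 = 12.8975 ≈ 12.898

12.898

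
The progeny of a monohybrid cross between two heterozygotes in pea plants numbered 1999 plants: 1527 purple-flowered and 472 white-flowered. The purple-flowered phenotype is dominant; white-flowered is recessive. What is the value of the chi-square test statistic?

For a monohybrid cross between heterozygotes with complete dominance, the expected phenotypic ratio is 3:1.
Expected counts for N = 1999 under a 3:1 ratio (total parts = 4):
  purple-flowered: 1999 × 3/4 = 1499.25
  white-flowered: 1999 × 1/4 = 499.75
χ² = Σ (O − E)² / E
  purple-flowered: (1527 − 1499.25)² / 1499.25 = 0.5136
  white-flowered: (472 − 499.75)² / 499.75 = 1.5409
χ² = 0.5136 + 1.5409 = 2.0545 ≈ 2.055

2.055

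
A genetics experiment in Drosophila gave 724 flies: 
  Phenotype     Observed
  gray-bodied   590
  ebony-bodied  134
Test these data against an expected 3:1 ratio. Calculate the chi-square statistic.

Expected counts for N = 724 under a 3:1 ratio (total parts = 4):
  gray-bodied: 724 × 3/4 = 543
  ebony-bodied: 724 × 1/4 = 181
χ² = Σ (O − E)² / E
  gray-bodied: (590 − 543)² / 543 = 4.0681
  ebony-bodied: (134 − 181)² / 181 = 12.2044
χ² = 4.0681 + 12.2044 = 16.2725 ≈ 16.273

16.273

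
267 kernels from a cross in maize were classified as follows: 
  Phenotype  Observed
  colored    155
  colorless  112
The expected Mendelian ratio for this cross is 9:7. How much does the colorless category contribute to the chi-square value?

The 9:7 ratio has 16 parts, so with N = 267 the expected counts are:
  colored: 267 × 9/16 = 150.1875
  colorless: 267 × 7/16 = 116.8125
Contribution of colorless: (112 − 116.8125)² / 116.8125 = 0.1983

0.198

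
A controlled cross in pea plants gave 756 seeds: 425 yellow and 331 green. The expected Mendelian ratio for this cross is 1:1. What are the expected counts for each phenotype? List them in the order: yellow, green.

378, 378

The 1:1 ratio has 2 parts, so with N = 756 the expected counts are:
  yellow: 756 × 1/2 = 378
  green: 756 × 1/2 = 378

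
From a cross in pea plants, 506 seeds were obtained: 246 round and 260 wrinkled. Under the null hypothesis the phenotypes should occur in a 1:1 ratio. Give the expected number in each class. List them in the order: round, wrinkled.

253, 253

The 1:1 ratio has 2 parts, so with N = 506 the expected counts are:
  round: 506 × 1/2 = 253
  wrinkled: 506 × 1/2 = 253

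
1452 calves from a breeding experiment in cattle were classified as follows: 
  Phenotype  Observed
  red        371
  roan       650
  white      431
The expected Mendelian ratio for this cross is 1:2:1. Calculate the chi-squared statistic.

20.871

Total ratio parts = 4. Expected numbers out of 1452:
  red: 1452 × 1/4 = 363
  roan: 1452 × 2/4 = 726
  white: 1452 × 1/4 = 363
χ² = Σ (O − E)² / E
  red: (371 − 363)² / 363 = 0.1763
  roan: (650 − 726)² / 726 = 7.9559
  white: (431 − 363)² / 363 = 12.7383
χ² = 0.1763 + 7.9559 + 12.7383 = 20.8705 ≈ 20.871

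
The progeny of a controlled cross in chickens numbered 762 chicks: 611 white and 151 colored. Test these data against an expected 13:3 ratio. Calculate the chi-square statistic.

0.569

The 13:3 ratio has 16 parts, so with N = 762 the expected counts are:
  white: 762 × 13/16 = 619.125
  colored: 762 × 3/16 = 142.875
χ² = Σ (O − E)² / E
  white: (611 − 619.125)² / 619.125 = 0.1066
  colored: (151 − 142.875)² / 142.875 = 0.4621
χ² = 0.1066 + 0.4621 = 0.5687 ≈ 0.569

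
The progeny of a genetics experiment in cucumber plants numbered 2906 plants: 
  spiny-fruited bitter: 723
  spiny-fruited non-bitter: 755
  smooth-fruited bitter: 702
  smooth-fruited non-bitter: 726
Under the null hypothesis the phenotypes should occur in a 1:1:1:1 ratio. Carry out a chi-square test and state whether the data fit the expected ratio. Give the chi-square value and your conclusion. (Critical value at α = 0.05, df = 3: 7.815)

The 1:1:1:1 ratio has 4 parts, so with N = 2906 the expected counts are:
  spiny-fruited bitter: 2906 × 1/4 = 726.5
  spiny-fruited non-bitter: 2906 × 1/4 = 726.5
  smooth-fruited bitter: 2906 × 1/4 = 726.5
  smooth-fruited non-bitter: 2906 × 1/4 = 726.5
χ² = Σ (O − E)² / E
  spiny-fruited bitter: (723 − 726.5)² / 726.5 = 0.0169
  spiny-fruited non-bitter: (755 − 726.5)² / 726.5 = 1.1180
  smooth-fruited bitter: (702 − 726.5)² / 726.5 = 0.8262
  smooth-fruited non-bitter: (726 − 726.5)² / 726.5 = 0.0003
χ² = 0.0169 + 1.1180 + 0.8262 + 0.0003 = 1.9614 ≈ 1.961
Degrees of freedom = 4 − 1 = 3; critical value at α = 0.05 is 7.815.
Since 1.961 < 7.815, we fail to reject the null hypothesis — the data are consistent with the 1:1:1:1 ratio.

1.961; consistent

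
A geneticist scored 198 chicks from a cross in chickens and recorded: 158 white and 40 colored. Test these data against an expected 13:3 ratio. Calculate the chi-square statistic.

0.274

Total ratio parts = 16. Expected numbers out of 198:
  white: 198 × 13/16 = 160.875
  colored: 198 × 3/16 = 37.125
χ² = Σ (O − E)² / E
  white: (158 − 160.875)² / 160.875 = 0.0514
  colored: (40 − 37.125)² / 37.125 = 0.2226
χ² = 0.0514 + 0.2226 = 0.274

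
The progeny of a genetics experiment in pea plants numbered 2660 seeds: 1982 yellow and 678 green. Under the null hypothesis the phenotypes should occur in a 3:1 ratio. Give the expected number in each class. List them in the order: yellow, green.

1995, 665

The 3:1 ratio has 4 parts, so with N = 2660 the expected counts are:
  yellow: 2660 × 3/4 = 1995
  green: 2660 × 1/4 = 665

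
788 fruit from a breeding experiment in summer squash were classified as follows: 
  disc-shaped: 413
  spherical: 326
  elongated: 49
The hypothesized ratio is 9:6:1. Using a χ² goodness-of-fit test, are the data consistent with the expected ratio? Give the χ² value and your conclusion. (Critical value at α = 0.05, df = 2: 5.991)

5.214; consistent

Expected counts for N = 788 under a 9:6:1 ratio (total parts = 16):
  disc-shaped: 788 × 9/16 = 443.25
  spherical: 788 × 6/16 = 295.5
  elongated: 788 × 1/16 = 49.25
χ² = Σ (O − E)² / E
  disc-shaped: (413 − 443.25)² / 443.25 = 2.0644
  spherical: (326 − 295.5)² / 295.5 = 3.1481
  elongated: (49 − 49.25)² / 49.25 = 0.0013
χ² = 2.0644 + 3.1481 + 0.0013 = 5.2138 ≈ 5.214
Degrees of freedom = 3 − 1 = 2; critical value at α = 0.05 is 5.991.
Since 5.214 < 5.991, we fail to reject the null hypothesis — the data are consistent with the 9:6:1 ratio.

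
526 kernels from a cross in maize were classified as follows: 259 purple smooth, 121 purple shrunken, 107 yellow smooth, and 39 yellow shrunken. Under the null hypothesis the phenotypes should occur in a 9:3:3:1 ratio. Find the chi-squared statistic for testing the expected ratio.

Total ratio parts = 16. Expected numbers out of 526:
  purple smooth: 526 × 9/16 = 295.875
  purple shrunken: 526 × 3/16 = 98.625
  yellow smooth: 526 × 3/16 = 98.625
  yellow shrunken: 526 × 1/16 = 32.875
χ² = Σ (O − E)² / E
  purple smooth: (259 − 295.875)² / 295.875 = 4.5957
  purple shrunken: (121 − 98.625)² / 98.625 = 5.0762
  yellow smooth: (107 − 98.625)² / 98.625 = 0.7112
  yellow shrunken: (39 − 32.875)² / 32.875 = 1.1412
χ² = 4.5957 + 5.0762 + 0.7112 + 1.1412 = 11.5243 ≈ 11.524

11.524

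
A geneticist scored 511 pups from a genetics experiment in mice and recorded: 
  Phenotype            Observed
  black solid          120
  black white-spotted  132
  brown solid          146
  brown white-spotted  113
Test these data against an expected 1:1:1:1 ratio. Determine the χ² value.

4.922

Total ratio parts = 4. Expected numbers out of 511:
  black solid: 511 × 1/4 = 127.75
  black white-spotted: 511 × 1/4 = 127.75
  brown solid: 511 × 1/4 = 127.75
  brown white-spotted: 511 × 1/4 = 127.75
χ² = Σ (O − E)² / E
  black solid: (120 − 127.75)² / 127.75 = 0.4702
  black white-spotted: (132 − 127.75)² / 127.75 = 0.1414
  brown solid: (146 − 127.75)² / 127.75 = 2.6071
  brown white-spotted: (113 − 127.75)² / 127.75 = 1.7030
χ² = 0.4702 + 0.1414 + 2.6071 + 1.7030 = 4.9217 ≈ 4.922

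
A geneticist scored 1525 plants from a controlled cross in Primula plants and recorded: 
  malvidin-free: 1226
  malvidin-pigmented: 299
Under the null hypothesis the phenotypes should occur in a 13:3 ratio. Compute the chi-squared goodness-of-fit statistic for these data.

0.734

Under the 13:3 hypothesis (Σ ratio = 16, N = 1525):
  malvidin-free: 1525 × 13/16 = 1239.0625
  malvidin-pigmented: 1525 × 3/16 = 285.9375
χ² = Σ (O − E)² / E
  malvidin-free: (1226 − 1239.0625)² / 1239.0625 = 0.1377
  malvidin-pigmented: (299 − 285.9375)² / 285.9375 = 0.5967
χ² = 0.1377 + 0.5967 = 0.7344 ≈ 0.734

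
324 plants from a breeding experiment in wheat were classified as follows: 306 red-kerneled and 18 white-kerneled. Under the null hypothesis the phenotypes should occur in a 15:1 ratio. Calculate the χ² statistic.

0.267

The 15:1 ratio has 16 parts, so with N = 324 the expected counts are:
  red-kerneled: 324 × 15/16 = 303.75
  white-kerneled: 324 × 1/16 = 20.25
χ² = Σ (O − E)² / E
  red-kerneled: (306 − 303.75)² / 303.75 = 0.0167
  white-kerneled: (18 − 20.25)² / 20.25 = 0.2500
χ² = 0.0167 + 0.2500 = 0.2667 ≈ 0.267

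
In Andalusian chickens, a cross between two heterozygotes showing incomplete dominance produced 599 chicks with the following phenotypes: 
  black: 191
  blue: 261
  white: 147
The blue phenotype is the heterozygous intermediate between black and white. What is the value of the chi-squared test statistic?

16.362

With incomplete dominance, a heterozygote × heterozygote cross gives a 1:2:1 phenotypic ratio.
Under the 1:2:1 hypothesis (Σ ratio = 4, N = 599):
  black: 599 × 1/4 = 149.75
  blue: 599 × 2/4 = 299.5
  white: 599 × 1/4 = 149.75
χ² = Σ (O − E)² / E
  black: (191 − 149.75)² / 149.75 = 11.3627
  blue: (261 − 299.5)² / 299.5 = 4.9491
  white: (147 − 149.75)² / 149.75 = 0.0505
χ² = 11.3627 + 4.9491 + 0.0505 = 16.3623 ≈ 16.362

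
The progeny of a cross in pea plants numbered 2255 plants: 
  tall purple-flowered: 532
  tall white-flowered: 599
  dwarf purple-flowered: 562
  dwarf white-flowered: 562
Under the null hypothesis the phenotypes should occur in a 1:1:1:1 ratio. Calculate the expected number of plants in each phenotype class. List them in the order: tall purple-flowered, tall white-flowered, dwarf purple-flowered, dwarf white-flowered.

563.75, 563.75, 563.75, 563.75

Under the 1:1:1:1 hypothesis (Σ ratio = 4, N = 2255):
  tall purple-flowered: 2255 × 1/4 = 563.75
  tall white-flowered: 2255 × 1/4 = 563.75
  dwarf purple-flowered: 2255 × 1/4 = 563.75
  dwarf white-flowered: 2255 × 1/4 = 563.75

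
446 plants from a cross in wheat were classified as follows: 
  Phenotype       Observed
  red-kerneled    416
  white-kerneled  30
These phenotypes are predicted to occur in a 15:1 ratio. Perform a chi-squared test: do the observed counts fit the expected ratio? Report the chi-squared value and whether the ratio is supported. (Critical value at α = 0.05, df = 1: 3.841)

0.173; consistent

The 15:1 ratio has 16 parts, so with N = 446 the expected counts are:
  red-kerneled: 446 × 15/16 = 418.125
  white-kerneled: 446 × 1/16 = 27.875
χ² = Σ (O − E)² / E
  red-kerneled: (416 − 418.125)² / 418.125 = 0.0108
  white-kerneled: (30 − 27.875)² / 27.875 = 0.1620
χ² = 0.0108 + 0.1620 = 0.1728 ≈ 0.173
Degrees of freedom = 2 − 1 = 1; critical value at α = 0.05 is 3.841.
Since 0.173 < 3.841, we fail to reject the null hypothesis — the data are consistent with the 15:1 ratio.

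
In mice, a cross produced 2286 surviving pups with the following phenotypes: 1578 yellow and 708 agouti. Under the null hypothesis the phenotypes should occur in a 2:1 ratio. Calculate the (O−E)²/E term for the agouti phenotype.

The 2:1 ratio has 3 parts, so with N = 2286 the expected counts are:
  yellow: 2286 × 2/3 = 1524
  agouti: 2286 × 1/3 = 762
Contribution of agouti: (708 − 762)² / 762 = 3.8268

3.827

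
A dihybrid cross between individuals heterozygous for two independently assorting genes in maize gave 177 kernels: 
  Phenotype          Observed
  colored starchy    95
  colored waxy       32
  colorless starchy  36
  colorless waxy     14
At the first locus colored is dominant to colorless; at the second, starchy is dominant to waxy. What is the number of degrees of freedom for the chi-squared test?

A dihybrid F₂ with independent assortment and complete dominance at both loci gives a 9:3:3:1 phenotypic ratio.
A goodness-of-fit test with 4 phenotype classes has df = 4 − 1 = 3.

3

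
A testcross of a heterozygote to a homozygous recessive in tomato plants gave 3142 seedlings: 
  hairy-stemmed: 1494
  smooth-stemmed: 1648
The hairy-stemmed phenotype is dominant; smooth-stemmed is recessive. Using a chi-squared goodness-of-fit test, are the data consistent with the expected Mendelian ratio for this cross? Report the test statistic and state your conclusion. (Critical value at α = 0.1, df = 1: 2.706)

A testcross of a heterozygote (Aa × aa) gives a 1:1 phenotypic ratio.
Total ratio parts = 2. Expected numbers out of 3142:
  hairy-stemmed: 3142 × 1/2 = 1571
  smooth-stemmed: 3142 × 1/2 = 1571
χ² = Σ (O − E)² / E
  hairy-stemmed: (1494 − 1571)² / 1571 = 3.7740
  smooth-stemmed: (1648 − 1571)² / 1571 = 3.7740
χ² = 3.7740 + 3.7740 = 7.548
Degrees of freedom = 2 − 1 = 1; critical value at α = 0.1 is 2.706.
Since 7.548 > 2.706, we reject the null hypothesis — the data do not fit the 1:1 ratio.

7.548; not consistent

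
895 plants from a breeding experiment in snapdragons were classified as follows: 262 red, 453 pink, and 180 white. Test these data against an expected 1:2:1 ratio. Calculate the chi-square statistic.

15.161

Expected counts for N = 895 under a 1:2:1 ratio (total parts = 4):
  red: 895 × 1/4 = 223.75
  pink: 895 × 2/4 = 447.5
  white: 895 × 1/4 = 223.75
χ² = Σ (O − E)² / E
  red: (262 − 223.75)² / 223.75 = 6.5388
  pink: (453 − 447.5)² / 447.5 = 0.0676
  white: (180 − 223.75)² / 223.75 = 8.5545
χ² = 6.5388 + 0.0676 + 8.5545 = 15.1609 ≈ 15.161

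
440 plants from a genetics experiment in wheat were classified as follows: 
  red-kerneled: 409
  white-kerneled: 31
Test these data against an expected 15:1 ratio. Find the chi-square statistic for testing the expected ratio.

0.475

Total ratio parts = 16. Expected numbers out of 440:
  red-kerneled: 440 × 15/16 = 412.5
  white-kerneled: 440 × 1/16 = 27.5
χ² = Σ (O − E)² / E
  red-kerneled: (409 − 412.5)² / 412.5 = 0.0297
  white-kerneled: (31 − 27.5)² / 27.5 = 0.4455
χ² = 0.0297 + 0.4455 = 0.4752 ≈ 0.475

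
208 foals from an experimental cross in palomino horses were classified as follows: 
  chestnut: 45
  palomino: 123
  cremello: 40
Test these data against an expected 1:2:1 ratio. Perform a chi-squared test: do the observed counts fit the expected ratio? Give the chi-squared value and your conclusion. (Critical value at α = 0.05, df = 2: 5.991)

Under the 1:2:1 hypothesis (Σ ratio = 4, N = 208):
  chestnut: 208 × 1/4 = 52
  palomino: 208 × 2/4 = 104
  cremello: 208 × 1/4 = 52
χ² = Σ (O − E)² / E
  chestnut: (45 − 52)² / 52 = 0.9423
  palomino: (123 − 104)² / 104 = 3.4712
  cremello: (40 − 52)² / 52 = 2.7692
χ² = 0.9423 + 3.4712 + 2.7692 = 7.1827 ≈ 7.183
Degrees of freedom = 3 − 1 = 2; critical value at α = 0.05 is 5.991.
Since 7.183 > 5.991, we reject the null hypothesis — the data do not fit the 1:2:1 ratio.

7.183; not consistent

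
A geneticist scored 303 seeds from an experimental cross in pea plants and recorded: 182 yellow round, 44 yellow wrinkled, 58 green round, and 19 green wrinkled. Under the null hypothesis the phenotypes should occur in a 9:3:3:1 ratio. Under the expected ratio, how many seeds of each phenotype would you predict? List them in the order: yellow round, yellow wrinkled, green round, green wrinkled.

170.4375, 56.8125, 56.8125, 18.9375

Under the 9:3:3:1 hypothesis (Σ ratio = 16, N = 303):
  yellow round: 303 × 9/16 = 170.4375
  yellow wrinkled: 303 × 3/16 = 56.8125
  green round: 303 × 3/16 = 56.8125
  green wrinkled: 303 × 1/16 = 18.9375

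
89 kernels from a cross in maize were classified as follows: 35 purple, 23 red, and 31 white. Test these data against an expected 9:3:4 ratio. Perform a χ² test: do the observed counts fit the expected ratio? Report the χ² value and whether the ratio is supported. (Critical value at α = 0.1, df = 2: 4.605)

The 9:3:4 ratio has 16 parts, so with N = 89 the expected counts are:
  purple: 89 × 9/16 = 50.0625
  red: 89 × 3/16 = 16.6875
  white: 89 × 4/16 = 22.25
χ² = Σ (O − E)² / E
  purple: (35 − 50.0625)² / 50.0625 = 4.5319
  red: (23 − 16.6875)² / 16.6875 = 2.3879
  white: (31 − 22.25)² / 22.25 = 3.4410
χ² = 4.5319 + 2.3879 + 3.4410 = 10.3608 ≈ 10.361
Degrees of freedom = 3 − 1 = 2; critical value at α = 0.1 is 4.605.
Since 10.361 > 4.605, we reject the null hypothesis — the data do not fit the 9:3:4 ratio.

10.361; not consistent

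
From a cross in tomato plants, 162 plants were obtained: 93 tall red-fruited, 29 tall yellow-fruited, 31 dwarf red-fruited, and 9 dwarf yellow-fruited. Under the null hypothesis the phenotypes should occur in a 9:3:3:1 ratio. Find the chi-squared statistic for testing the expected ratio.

Total ratio parts = 16. Expected numbers out of 162:
  tall red-fruited: 162 × 9/16 = 91.125
  tall yellow-fruited: 162 × 3/16 = 30.375
  dwarf red-fruited: 162 × 3/16 = 30.375
  dwarf yellow-fruited: 162 × 1/16 = 10.125
χ² = Σ (O − E)² / E
  tall red-fruited: (93 − 91.125)² / 91.125 = 0.0386
  tall yellow-fruited: (29 − 30.375)² / 30.375 = 0.0622
  dwarf red-fruited: (31 − 30.375)² / 30.375 = 0.0129
  dwarf yellow-fruited: (9 − 10.125)² / 10.125 = 0.1250
χ² = 0.0386 + 0.0622 + 0.0129 + 0.1250 = 0.2387 ≈ 0.239

0.239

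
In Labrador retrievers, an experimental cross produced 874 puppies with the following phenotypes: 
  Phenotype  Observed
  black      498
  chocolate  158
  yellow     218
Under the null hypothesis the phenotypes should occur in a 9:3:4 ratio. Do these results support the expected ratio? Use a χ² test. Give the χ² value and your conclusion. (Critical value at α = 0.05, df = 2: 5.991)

Under the 9:3:4 hypothesis (Σ ratio = 16, N = 874):
  black: 874 × 9/16 = 491.625
  chocolate: 874 × 3/16 = 163.875
  yellow: 874 × 4/16 = 218.5
χ² = Σ (O − E)² / E
  black: (498 − 491.625)² / 491.625 = 0.0827
  chocolate: (158 − 163.875)² / 163.875 = 0.2106
  yellow: (218 − 218.5)² / 218.5 = 0.0011
χ² = 0.0827 + 0.2106 + 0.0011 = 0.2944 ≈ 0.294
Degrees of freedom = 3 − 1 = 2; critical value at α = 0.05 is 5.991.
Since 0.294 < 5.991, we fail to reject the null hypothesis — the data are consistent with the 9:3:4 ratio.

0.294; consistent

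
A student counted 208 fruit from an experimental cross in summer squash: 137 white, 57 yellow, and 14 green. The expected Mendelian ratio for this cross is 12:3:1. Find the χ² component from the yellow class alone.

The 12:3:1 ratio has 16 parts, so with N = 208 the expected counts are:
  white: 208 × 12/16 = 156
  yellow: 208 × 3/16 = 39
  green: 208 × 1/16 = 13
Contribution of yellow: (57 − 39)² / 39 = 8.3077

8.308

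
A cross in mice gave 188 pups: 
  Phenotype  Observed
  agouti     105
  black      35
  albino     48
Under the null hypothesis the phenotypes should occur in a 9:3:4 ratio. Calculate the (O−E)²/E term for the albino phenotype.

Expected counts for N = 188 under a 9:3:4 ratio (total parts = 16):
  agouti: 188 × 9/16 = 105.75
  black: 188 × 3/16 = 35.25
  albino: 188 × 4/16 = 47
Contribution of albino: (48 − 47)² / 47 = 0.0213

0.021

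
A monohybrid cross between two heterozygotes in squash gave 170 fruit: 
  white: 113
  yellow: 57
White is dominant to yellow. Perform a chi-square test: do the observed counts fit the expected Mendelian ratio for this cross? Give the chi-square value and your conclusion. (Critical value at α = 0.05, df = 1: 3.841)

For a monohybrid cross between heterozygotes with complete dominance, the expected phenotypic ratio is 3:1.
Total ratio parts = 4. Expected numbers out of 170:
  white: 170 × 3/4 = 127.5
  yellow: 170 × 1/4 = 42.5
χ² = Σ (O − E)² / E
  white: (113 − 127.5)² / 127.5 = 1.6490
  yellow: (57 − 42.5)² / 42.5 = 4.9471
χ² = 1.6490 + 4.9471 = 6.5961 ≈ 6.596
Degrees of freedom = 2 − 1 = 1; critical value at α = 0.05 is 3.841.
Since 6.596 > 3.841, we reject the null hypothesis — the data do not fit the 3:1 ratio.

6.596; not consistent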